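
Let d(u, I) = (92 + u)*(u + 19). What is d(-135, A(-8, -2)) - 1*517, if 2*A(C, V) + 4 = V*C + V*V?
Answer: 4471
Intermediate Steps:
A(C, V) = -2 + V²/2 + C*V/2 (A(C, V) = -2 + (V*C + V*V)/2 = -2 + (C*V + V²)/2 = -2 + (V² + C*V)/2 = -2 + (V²/2 + C*V/2) = -2 + V²/2 + C*V/2)
d(u, I) = (19 + u)*(92 + u) (d(u, I) = (92 + u)*(19 + u) = (19 + u)*(92 + u))
d(-135, A(-8, -2)) - 1*517 = (1748 + (-135)² + 111*(-135)) - 1*517 = (1748 + 18225 - 14985) - 517 = 4988 - 517 = 4471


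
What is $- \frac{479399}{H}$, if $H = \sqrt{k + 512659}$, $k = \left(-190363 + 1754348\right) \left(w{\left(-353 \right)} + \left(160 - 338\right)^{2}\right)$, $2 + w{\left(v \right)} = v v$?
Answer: $- \frac{479399 \sqrt{244437292294}}{244437292294} \approx -0.96965$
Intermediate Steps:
$w{\left(v \right)} = -2 + v^{2}$ ($w{\left(v \right)} = -2 + v v = -2 + v^{2}$)
$k = 244436779635$ ($k = \left(-190363 + 1754348\right) \left(\left(-2 + \left(-353\right)^{2}\right) + \left(160 - 338\right)^{2}\right) = 1563985 \left(\left(-2 + 124609\right) + \left(-178\right)^{2}\right) = 1563985 \left(124607 + 31684\right) = 1563985 \cdot 156291 = 244436779635$)
$H = \sqrt{244437292294}$ ($H = \sqrt{244436779635 + 512659} = \sqrt{244437292294} \approx 4.9441 \cdot 10^{5}$)
$- \frac{479399}{H} = - \frac{479399}{\sqrt{244437292294}} = - 479399 \frac{\sqrt{244437292294}}{244437292294} = - \frac{479399 \sqrt{244437292294}}{244437292294}$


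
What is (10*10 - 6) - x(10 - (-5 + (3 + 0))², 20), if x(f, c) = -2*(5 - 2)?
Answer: 100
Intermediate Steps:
x(f, c) = -6 (x(f, c) = -2*3 = -6)
(10*10 - 6) - x(10 - (-5 + (3 + 0))², 20) = (10*10 - 6) - 1*(-6) = (100 - 6) + 6 = 94 + 6 = 100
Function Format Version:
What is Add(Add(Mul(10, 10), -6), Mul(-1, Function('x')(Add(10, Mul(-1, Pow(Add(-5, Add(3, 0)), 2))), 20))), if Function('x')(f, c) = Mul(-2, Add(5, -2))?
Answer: 100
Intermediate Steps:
Function('x')(f, c) = -6 (Function('x')(f, c) = Mul(-2, 3) = -6)
Add(Add(Mul(10, 10), -6), Mul(-1, Function('x')(Add(10, Mul(-1, Pow(Add(-5, Add(3, 0)), 2))), 20))) = Add(Add(Mul(10, 10), -6), Mul(-1, -6)) = Add(Add(100, -6), 6) = Add(94, 6) = 100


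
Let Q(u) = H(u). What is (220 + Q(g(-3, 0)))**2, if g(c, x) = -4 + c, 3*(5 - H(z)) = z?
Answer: 465124/9 ≈ 51680.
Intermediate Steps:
H(z) = 5 - z/3
Q(u) = 5 - u/3
(220 + Q(g(-3, 0)))**2 = (220 + (5 - (-4 - 3)/3))**2 = (220 + (5 - 1/3*(-7)))**2 = (220 + (5 + 7/3))**2 = (220 + 22/3)**2 = (682/3)**2 = 465124/9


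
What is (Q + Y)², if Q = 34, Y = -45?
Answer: 121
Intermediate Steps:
(Q + Y)² = (34 - 45)² = (-11)² = 121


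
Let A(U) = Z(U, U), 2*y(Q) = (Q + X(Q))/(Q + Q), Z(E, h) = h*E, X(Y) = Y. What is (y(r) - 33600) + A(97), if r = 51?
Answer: -48381/2 ≈ -24191.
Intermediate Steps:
Z(E, h) = E*h
y(Q) = ½ (y(Q) = ((Q + Q)/(Q + Q))/2 = ((2*Q)/((2*Q)))/2 = ((2*Q)*(1/(2*Q)))/2 = (½)*1 = ½)
A(U) = U² (A(U) = U*U = U²)
(y(r) - 33600) + A(97) = (½ - 33600) + 97² = -67199/2 + 9409 = -48381/2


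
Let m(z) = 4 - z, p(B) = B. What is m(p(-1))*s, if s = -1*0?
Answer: 0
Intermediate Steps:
s = 0
m(p(-1))*s = (4 - 1*(-1))*0 = (4 + 1)*0 = 5*0 = 0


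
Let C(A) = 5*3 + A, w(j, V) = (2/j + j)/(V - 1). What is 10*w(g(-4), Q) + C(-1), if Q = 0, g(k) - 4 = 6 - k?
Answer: -892/7 ≈ -127.43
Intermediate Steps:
g(k) = 10 - k (g(k) = 4 + (6 - k) = 10 - k)
w(j, V) = (j + 2/j)/(-1 + V)
C(A) = 15 + A
10*w(g(-4), Q) + C(-1) = 10*((2 + (10 - 1*(-4))²)/((10 - 1*(-4))*(-1 + 0))) + (15 - 1) = 10*((2 + (10 + 4)²)/((10 + 4)*(-1))) + 14 = 10*(-1*(2 + 14²)/14) + 14 = 10*((1/14)*(-1)*(2 + 196)) + 14 = 10*((1/14)*(-1)*198) + 14 = 10*(-99/7) + 14 = -990/7 + 14 = -892/7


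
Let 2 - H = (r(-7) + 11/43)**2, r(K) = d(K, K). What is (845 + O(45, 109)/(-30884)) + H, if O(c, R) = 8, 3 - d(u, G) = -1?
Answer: 11833308996/14276129 ≈ 828.89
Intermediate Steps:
d(u, G) = 4 (d(u, G) = 3 - 1*(-1) = 3 + 1 = 4)
r(K) = 4
H = -29791/1849 (H = 2 - (4 + 11/43)**2 = 2 - (183/43)**2 = 2 - 1*33489/1849 = 2 - 33489/1849 = -29791/1849 ≈ -16.112)
(845 + O(45, 109)/(-30884)) + H = (845 + 8/(-30884)) - 29791/1849 = (845 + 8*(-1/30884)) - 29791/1849 = (845 - 2/7721) - 29791/1849 = 6524243/7721 - 29791/1849 = 11833308996/14276129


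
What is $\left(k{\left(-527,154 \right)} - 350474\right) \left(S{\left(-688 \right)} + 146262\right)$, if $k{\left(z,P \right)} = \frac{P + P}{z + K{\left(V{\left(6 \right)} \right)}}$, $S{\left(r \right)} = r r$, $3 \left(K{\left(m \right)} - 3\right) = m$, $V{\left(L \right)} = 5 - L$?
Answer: $- \frac{2388717729292}{11} \approx -2.1716 \cdot 10^{11}$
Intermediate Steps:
$K{\left(m \right)} = 3 + \frac{m}{3}$
$S{\left(r \right)} = r^{2}$
$k{\left(z,P \right)} = \frac{2 P}{\frac{8}{3} + z}$ ($k{\left(z,P \right)} = \frac{P + P}{z + \left(3 + \frac{5 - 6}{3}\right)} = \frac{2 P}{z + \left(3 + \frac{5 - 6}{3}\right)} = \frac{2 P}{z + \left(3 + \frac{1}{3} \left(-1\right)\right)} = \frac{2 P}{z + \left(3 - \frac{1}{3}\right)} = \frac{2 P}{z + \frac{8}{3}} = \frac{2 P}{\frac{8}{3} + z}$)
$\left(k{\left(-527,154 \right)} - 350474\right) \left(S{\left(-688 \right)} + 146262\right) = \left(6 \cdot 154 \frac{1}{8 + 3 \left(-527\right)} - 350474\right) \left(\left(-688\right)^{2} + 146262\right) = \left(6 \cdot 154 \frac{1}{8 - 1581} - 350474\right) \left(473344 + 146262\right) = \left(6 \cdot 154 \frac{1}{-1573} - 350474\right) 619606 = \left(6 \cdot 154 \left(- \frac{1}{1573}\right) - 350474\right) 619606 = \left(- \frac{84}{143} - 350474\right) 619606 = \left(- \frac{50117866}{143}\right) 619606 = - \frac{2388717729292}{11}$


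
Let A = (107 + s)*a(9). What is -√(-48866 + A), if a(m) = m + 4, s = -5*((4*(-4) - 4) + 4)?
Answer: -I*√46435 ≈ -215.49*I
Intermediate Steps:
s = 80 (s = -5*((-16 - 4) + 4) = -5*(-20 + 4) = -5*(-16) = 80)
a(m) = 4 + m
A = 2431 (A = (107 + 80)*(4 + 9) = 187*13 = 2431)
-√(-48866 + A) = -√(-48866 + 2431) = -√(-46435) = -I*√46435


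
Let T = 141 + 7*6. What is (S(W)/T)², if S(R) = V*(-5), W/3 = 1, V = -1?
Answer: 25/33489 ≈ 0.00074651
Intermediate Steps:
W = 3 (W = 3*1 = 3)
T = 183 (T = 141 + 42 = 183)
S(R) = 5 (S(R) = -1*(-5) = 5)
(S(W)/T)² = (5/183)² = 25/33489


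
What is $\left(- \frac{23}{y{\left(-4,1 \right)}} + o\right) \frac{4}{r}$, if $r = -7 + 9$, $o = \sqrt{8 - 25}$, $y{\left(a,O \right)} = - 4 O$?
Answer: $\frac{23}{2} + 2 i \sqrt{17} \approx 11.5 + 8.2462 i$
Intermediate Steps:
$o = i \sqrt{17}$ ($o = \sqrt{-17} = i \sqrt{17} \approx 4.1231 i$)
$r = 2$
$\left(- \frac{23}{y{\left(-4,1 \right)}} + o\right) \frac{4}{r} = \left(- \frac{23}{\left(-4\right) 1} + i \sqrt{17}\right) \frac{4}{2} = \left(- \frac{23}{-4} + i \sqrt{17}\right) 4 \cdot \frac{1}{2} = \left(\left(-23\right) \left(- \frac{1}{4}\right) + i \sqrt{17}\right) 2 = \left(\frac{23}{4} + i \sqrt{17}\right) 2 = \frac{23}{2} + 2 i \sqrt{17}$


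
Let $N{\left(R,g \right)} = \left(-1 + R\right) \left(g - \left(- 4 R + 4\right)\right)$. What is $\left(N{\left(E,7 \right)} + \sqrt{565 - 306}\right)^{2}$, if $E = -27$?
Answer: $\left(2940 + \sqrt{259}\right)^{2} \approx 8.7385 \cdot 10^{6}$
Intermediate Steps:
$N{\left(R,g \right)} = \left(-1 + R\right) \left(-4 + g + 4 R\right)$ ($N{\left(R,g \right)} = \left(-1 + R\right) \left(g - \left(4 - 4 R\right)\right) = \left(-1 + R\right) \left(g + \left(-4 + 4 R\right)\right) = \left(-1 + R\right) \left(-4 + g + 4 R\right)$)
$\left(N{\left(E,7 \right)} + \sqrt{565 - 306}\right)^{2} = \left(\left(4 - 7 - -216 + 4 \left(-27\right)^{2} - 189\right) + \sqrt{565 - 306}\right)^{2} = \left(\left(4 - 7 + 216 + 4 \cdot 729 - 189\right) + \sqrt{259}\right)^{2} = \left(\left(4 - 7 + 216 + 2916 - 189\right) + \sqrt{259}\right)^{2} = \left(2940 + \sqrt{259}\right)^{2}$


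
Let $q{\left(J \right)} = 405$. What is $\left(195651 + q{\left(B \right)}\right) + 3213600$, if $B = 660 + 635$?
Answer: $3409656$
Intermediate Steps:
$B = 1295$
$\left(195651 + q{\left(B \right)}\right) + 3213600 = \left(195651 + 405\right) + 3213600 = 196056 + 3213600 = 3409656$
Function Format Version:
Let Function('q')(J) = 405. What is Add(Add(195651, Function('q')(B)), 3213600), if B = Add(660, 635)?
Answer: 3409656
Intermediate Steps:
B = 1295
Add(Add(195651, Function('q')(B)), 3213600) = Add(Add(195651, 405), 3213600) = Add(196056, 3213600) = 3409656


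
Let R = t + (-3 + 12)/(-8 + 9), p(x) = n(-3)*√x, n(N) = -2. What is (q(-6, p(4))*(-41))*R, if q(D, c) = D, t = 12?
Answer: 5166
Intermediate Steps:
p(x) = -2*√x
R = 21 (R = 12 + (-3 + 12)/(-8 + 9) = 12 + 9/1 = 12 + 9*1 = 12 + 9 = 21)
(q(-6, p(4))*(-41))*R = -6*(-41)*21 = 246*21 = 5166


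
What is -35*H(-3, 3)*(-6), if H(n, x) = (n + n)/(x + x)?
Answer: -210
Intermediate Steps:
H(n, x) = n/x (H(n, x) = (2*n)/((2*x)) = (2*n)*(1/(2*x)) = n/x)
-35*H(-3, 3)*(-6) = -(-105)/3*(-6) = -35*(-1)*(-6) = 35*(-6) = -210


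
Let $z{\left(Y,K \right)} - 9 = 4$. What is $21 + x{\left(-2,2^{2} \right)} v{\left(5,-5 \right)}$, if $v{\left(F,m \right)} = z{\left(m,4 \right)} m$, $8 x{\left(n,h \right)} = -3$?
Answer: $\frac{363}{8} \approx 45.375$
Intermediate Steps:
$z{\left(Y,K \right)} = 13$ ($z{\left(Y,K \right)} = 9 + 4 = 13$)
$x{\left(n,h \right)} = - \frac{3}{8}$ ($x{\left(n,h \right)} = \frac{1}{8} \left(-3\right) = - \frac{3}{8}$)
$v{\left(F,m \right)} = 13 m$
$21 + x{\left(-2,2^{2} \right)} v{\left(5,-5 \right)} = 21 - \frac{3 \cdot 13 \left(-5\right)}{8} = 21 - - \frac{195}{8} = 21 + \frac{195}{8} = \frac{363}{8}$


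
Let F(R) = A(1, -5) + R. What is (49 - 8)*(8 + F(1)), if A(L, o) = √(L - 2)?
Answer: 369 + 41*I ≈ 369.0 + 41.0*I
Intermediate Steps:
A(L, o) = √(-2 + L)
F(R) = I + R (F(R) = √(-2 + 1) + R = √(-1) + R = I + R)
(49 - 8)*(8 + F(1)) = (49 - 8)*(8 + (I + 1)) = 41*(8 + (1 + I)) = 41*(9 + I) = 369 + 41*I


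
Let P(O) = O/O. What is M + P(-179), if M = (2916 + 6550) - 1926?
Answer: 7541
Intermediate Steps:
P(O) = 1
M = 7540 (M = 9466 - 1926 = 7540)
M + P(-179) = 7540 + 1 = 7541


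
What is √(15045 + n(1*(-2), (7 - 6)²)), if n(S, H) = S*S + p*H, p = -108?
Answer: √14941 ≈ 122.23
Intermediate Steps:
n(S, H) = S² - 108*H (n(S, H) = S*S - 108*H = S² - 108*H)
√(15045 + n(1*(-2), (7 - 6)²)) = √(15045 + ((1*(-2))² - 108*(7 - 6)²)) = √(15045 + ((-2)² - 108*1²)) = √(15045 + (4 - 108*1)) = √(15045 + (4 - 108)) = √(15045 - 104) = √14941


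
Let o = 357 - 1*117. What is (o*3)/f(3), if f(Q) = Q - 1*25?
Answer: -360/11 ≈ -32.727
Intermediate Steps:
f(Q) = -25 + Q (f(Q) = Q - 25 = -25 + Q)
o = 240 (o = 357 - 117 = 240)
(o*3)/f(3) = (240*3)/(-25 + 3) = 720/(-22) = 720*(-1/22) = -360/11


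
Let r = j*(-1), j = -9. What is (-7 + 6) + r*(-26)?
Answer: -235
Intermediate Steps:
r = 9 (r = -9*(-1) = 9)
(-7 + 6) + r*(-26) = (-7 + 6) + 9*(-26) = -1 - 234 = -235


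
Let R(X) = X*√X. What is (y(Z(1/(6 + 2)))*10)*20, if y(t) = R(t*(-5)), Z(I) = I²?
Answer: -125*I*√5/64 ≈ -4.3673*I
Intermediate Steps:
R(X) = X^(3/2)
y(t) = 5*√5*(-t)^(3/2) (y(t) = (t*(-5))^(3/2) = (-5*t)^(3/2) = 5*√5*(-t)^(3/2))
(y(Z(1/(6 + 2)))*10)*20 = ((5*√5*(-(1/(6 + 2))²)^(3/2))*10)*20 = ((5*√5*(-(1/8)²)^(3/2))*10)*20 = ((5*√5*(-(⅛)²)^(3/2))*10)*20 = ((5*√5*(-1*1/64)^(3/2))*10)*20 = ((5*√5*(-1/64)^(3/2))*10)*20 = ((5*√5*(-I/512))*10)*20 = (-5*I*√5/512*10)*20 = -25*I*√5/256*20 = -125*I*√5/64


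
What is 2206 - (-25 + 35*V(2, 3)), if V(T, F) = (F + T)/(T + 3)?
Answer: 2196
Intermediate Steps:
V(T, F) = (F + T)/(3 + T)
2206 - (-25 + 35*V(2, 3)) = 2206 - (-25 + 35*((3 + 2)/(3 + 2))) = 2206 - (-25 + 35*(5/5)) = 2206 - (-25 + 35*((1/5)*5)) = 2206 - (-25 + 35*1) = 2206 - (-25 + 35) = 2206 - 1*10 = 2206 - 10 = 2196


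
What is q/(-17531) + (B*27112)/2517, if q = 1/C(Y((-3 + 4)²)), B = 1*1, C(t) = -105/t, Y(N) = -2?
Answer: 5545171614/514797815 ≈ 10.772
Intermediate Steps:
B = 1
q = 2/105 (q = 1/(-105/(-2)) = 1/(-105*(-½)) = 1/(105/2) = 2/105 ≈ 0.019048)
q/(-17531) + (B*27112)/2517 = (2/105)/(-17531) + (1*27112)/2517 = (2/105)*(-1/17531) + 27112*(1/2517) = -2/1840755 + 27112/2517 = 5545171614/514797815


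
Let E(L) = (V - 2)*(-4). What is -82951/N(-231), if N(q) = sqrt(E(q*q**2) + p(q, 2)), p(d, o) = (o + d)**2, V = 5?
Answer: -82951*sqrt(52429)/52429 ≈ -362.27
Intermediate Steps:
p(d, o) = (d + o)**2
E(L) = -12 (E(L) = (5 - 2)*(-4) = 3*(-4) = -12)
N(q) = sqrt(-12 + (2 + q)**2) (N(q) = sqrt(-12 + (q + 2)**2) = sqrt(-12 + (2 + q)**2))
-82951/N(-231) = -82951/sqrt(-12 + (2 - 231)**2) = -82951/sqrt(-12 + (-229)**2) = -82951/sqrt(-12 + 52441) = -82951*sqrt(52429)/52429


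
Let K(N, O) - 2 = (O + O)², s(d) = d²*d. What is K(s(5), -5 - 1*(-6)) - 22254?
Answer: -22248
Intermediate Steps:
s(d) = d³
K(N, O) = 2 + 4*O² (K(N, O) = 2 + (O + O)² = 2 + (2*O)² = 2 + 4*O²)
K(s(5), -5 - 1*(-6)) - 22254 = (2 + 4*(-5 - 1*(-6))²) - 22254 = (2 + 4*(-5 + 6)²) - 22254 = (2 + 4*1²) - 22254 = (2 + 4*1) - 22254 = (2 + 4) - 22254 = 6 - 22254 = -22248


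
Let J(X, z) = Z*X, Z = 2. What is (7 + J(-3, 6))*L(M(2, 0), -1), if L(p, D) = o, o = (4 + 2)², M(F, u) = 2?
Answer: 36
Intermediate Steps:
o = 36 (o = 6² = 36)
L(p, D) = 36
J(X, z) = 2*X
(7 + J(-3, 6))*L(M(2, 0), -1) = (7 + 2*(-3))*36 = (7 - 6)*36 = 1*36 = 36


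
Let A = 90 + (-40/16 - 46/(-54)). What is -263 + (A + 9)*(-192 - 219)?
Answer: -724943/18 ≈ -40275.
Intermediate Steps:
A = 4771/54 (A = 90 + (-40*1/16 - 46*(-1/54)) = 90 + (-5/2 + 23/27) = 90 - 89/54 = 4771/54 ≈ 88.352)
-263 + (A + 9)*(-192 - 219) = -263 + (4771/54 + 9)*(-192 - 219) = -263 + (5257/54)*(-411) = -263 - 720209/18 = -724943/18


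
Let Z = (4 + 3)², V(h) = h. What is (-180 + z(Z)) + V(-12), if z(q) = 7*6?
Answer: -150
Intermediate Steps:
Z = 49 (Z = 7² = 49)
z(q) = 42
(-180 + z(Z)) + V(-12) = (-180 + 42) - 12 = -138 - 12 = -150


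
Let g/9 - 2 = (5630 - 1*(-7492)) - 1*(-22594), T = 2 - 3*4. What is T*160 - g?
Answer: -323062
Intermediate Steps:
T = -10 (T = 2 - 12 = -10)
g = 321462 (g = 18 + 9*((5630 - 1*(-7492)) - 1*(-22594)) = 18 + 9*((5630 + 7492) + 22594) = 18 + 9*(13122 + 22594) = 18 + 9*35716 = 18 + 321444 = 321462)
T*160 - g = -10*160 - 1*321462 = -1600 - 321462 = -323062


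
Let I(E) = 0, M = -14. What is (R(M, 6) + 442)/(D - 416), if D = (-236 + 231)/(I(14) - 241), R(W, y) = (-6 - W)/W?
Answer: -248230/233919 ≈ -1.0612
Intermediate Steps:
R(W, y) = (-6 - W)/W
D = 5/241 (D = (-236 + 231)/(0 - 241) = -5/(-241) = -5*(-1/241) = 5/241 ≈ 0.020747)
(R(M, 6) + 442)/(D - 416) = ((-6 - 1*(-14))/(-14) + 442)/(5/241 - 416) = (-(-6 + 14)/14 + 442)/(-100251/241) = (-1/14*8 + 442)*(-241/100251) = (-4/7 + 442)*(-241/100251) = (3090/7)*(-241/100251) = -248230/233919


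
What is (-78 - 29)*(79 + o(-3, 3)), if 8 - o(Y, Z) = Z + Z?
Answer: -8667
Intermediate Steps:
o(Y, Z) = 8 - 2*Z (o(Y, Z) = 8 - (Z + Z) = 8 - 2*Z)
(-78 - 29)*(79 + o(-3, 3)) = (-78 - 29)*(79 + (8 - 2*3)) = -107*(79 + (8 - 6)) = -107*(79 + 2) = -107*81 = -8667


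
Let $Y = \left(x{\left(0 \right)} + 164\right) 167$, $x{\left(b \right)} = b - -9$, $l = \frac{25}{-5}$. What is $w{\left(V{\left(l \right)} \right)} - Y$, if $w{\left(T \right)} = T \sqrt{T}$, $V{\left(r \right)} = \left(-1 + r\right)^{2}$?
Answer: $-28675$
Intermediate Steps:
$l = -5$ ($l = 25 \left(- \frac{1}{5}\right) = -5$)
$x{\left(b \right)} = 9 + b$ ($x{\left(b \right)} = b + 9 = 9 + b$)
$w{\left(T \right)} = T^{\frac{3}{2}}$
$Y = 28891$ ($Y = \left(\left(9 + 0\right) + 164\right) 167 = \left(9 + 164\right) 167 = 173 \cdot 167 = 28891$)
$w{\left(V{\left(l \right)} \right)} - Y = \left(\left(-1 - 5\right)^{2}\right)^{\frac{3}{2}} - 28891 = \left(\left(-6\right)^{2}\right)^{\frac{3}{2}} - 28891 = 36^{\frac{3}{2}} - 28891 = 216 - 28891 = -28675$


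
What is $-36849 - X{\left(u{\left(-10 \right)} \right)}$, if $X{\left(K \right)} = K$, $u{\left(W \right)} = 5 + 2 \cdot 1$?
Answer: $-36856$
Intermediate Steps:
$u{\left(W \right)} = 7$ ($u{\left(W \right)} = 5 + 2 = 7$)
$-36849 - X{\left(u{\left(-10 \right)} \right)} = -36849 - 7 = -36856$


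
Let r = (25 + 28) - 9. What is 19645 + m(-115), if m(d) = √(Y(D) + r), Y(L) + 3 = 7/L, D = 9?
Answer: 19645 + 2*√94/3 ≈ 19651.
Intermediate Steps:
Y(L) = -3 + 7/L
r = 44 (r = 53 - 9 = 44)
m(d) = 2*√94/3 (m(d) = √((-3 + 7/9) + 44) = √(-20/9 + 44) = √(376/9) = 2*√94/3)
19645 + m(-115) = 19645 + 2*√94/3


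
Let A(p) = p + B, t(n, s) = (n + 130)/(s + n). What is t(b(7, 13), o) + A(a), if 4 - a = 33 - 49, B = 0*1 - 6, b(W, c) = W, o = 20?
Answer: 515/27 ≈ 19.074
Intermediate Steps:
B = -6 (B = 0 - 6 = -6)
t(n, s) = (130 + n)/(n + s)
a = 20 (a = 4 - (33 - 49) = 4 - 1*(-16) = 4 + 16 = 20)
A(p) = -6 + p (A(p) = p - 6 = -6 + p)
t(b(7, 13), o) + A(a) = (130 + 7)/(7 + 20) + (-6 + 20) = 137/27 + 14 = 515/27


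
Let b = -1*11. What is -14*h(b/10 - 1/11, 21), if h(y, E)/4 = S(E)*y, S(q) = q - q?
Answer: 0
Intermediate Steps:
S(q) = 0
b = -11
h(y, E) = 0 (h(y, E) = 4*(0*y) = 4*0 = 0)
-14*h(b/10 - 1/11, 21) = -14*0 = 0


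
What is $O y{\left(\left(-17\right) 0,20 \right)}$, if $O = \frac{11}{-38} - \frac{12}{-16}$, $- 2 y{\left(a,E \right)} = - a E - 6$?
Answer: $\frac{105}{76} \approx 1.3816$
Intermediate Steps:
$y{\left(a,E \right)} = 3 + \frac{E a}{2}$ ($y{\left(a,E \right)} = - \frac{- a E - 6}{2} = - \frac{- E a - 6}{2} = - \frac{-6 - E a}{2} = 3 + \frac{E a}{2}$)
$O = \frac{35}{76}$ ($O = 11 \left(- \frac{1}{38}\right) - - \frac{3}{4} = - \frac{11}{38} + \frac{3}{4} = \frac{35}{76} \approx 0.46053$)
$O y{\left(\left(-17\right) 0,20 \right)} = \frac{35 \left(3 + \frac{1}{2} \cdot 20 \left(\left(-17\right) 0\right)\right)}{76} = \frac{35 \left(3 + \frac{1}{2} \cdot 20 \cdot 0\right)}{76} = \frac{35 \left(3 + 0\right)}{76} = \frac{35}{76} \cdot 3 = \frac{105}{76}$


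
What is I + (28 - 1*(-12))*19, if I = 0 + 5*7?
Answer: 795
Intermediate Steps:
I = 35 (I = 0 + 35 = 35)
I + (28 - 1*(-12))*19 = 35 + (28 - 1*(-12))*19 = 35 + (28 + 12)*19 = 35 + 40*19 = 35 + 760 = 795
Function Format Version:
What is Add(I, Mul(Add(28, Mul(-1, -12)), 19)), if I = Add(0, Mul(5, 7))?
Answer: 795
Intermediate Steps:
I = 35 (I = Add(0, 35) = 35)
Add(I, Mul(Add(28, Mul(-1, -12)), 19)) = Add(35, Mul(Add(28, Mul(-1, -12)), 19)) = Add(35, Mul(Add(28, 12), 19)) = Add(35, Mul(40, 19)) = Add(35, 760) = 795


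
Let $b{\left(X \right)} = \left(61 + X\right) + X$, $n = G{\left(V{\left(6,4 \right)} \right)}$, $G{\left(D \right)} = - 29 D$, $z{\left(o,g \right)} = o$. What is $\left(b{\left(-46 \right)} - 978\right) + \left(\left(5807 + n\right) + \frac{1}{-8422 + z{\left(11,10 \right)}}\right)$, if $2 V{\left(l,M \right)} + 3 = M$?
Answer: $\frac{80468035}{16822} \approx 4783.5$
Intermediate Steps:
$V{\left(l,M \right)} = - \frac{3}{2} + \frac{M}{2}$
$n = - \frac{29}{2}$ ($n = - 29 \left(- \frac{3}{2} + \frac{1}{2} \cdot 4\right) = - 29 \left(- \frac{3}{2} + 2\right) = \left(-29\right) \frac{1}{2} = - \frac{29}{2} \approx -14.5$)
$b{\left(X \right)} = 61 + 2 X$
$\left(b{\left(-46 \right)} - 978\right) + \left(\left(5807 + n\right) + \frac{1}{-8422 + z{\left(11,10 \right)}}\right) = \left(\left(61 + 2 \left(-46\right)\right) - 978\right) + \left(\left(5807 - \frac{29}{2}\right) + \frac{1}{-8422 + 11}\right) = \left(\left(61 - 92\right) - 978\right) + \left(\frac{11585}{2} + \frac{1}{-8411}\right) = \left(-31 - 978\right) + \left(\frac{11585}{2} - \frac{1}{8411}\right) = -1009 + \frac{97441433}{16822} = \frac{80468035}{16822}$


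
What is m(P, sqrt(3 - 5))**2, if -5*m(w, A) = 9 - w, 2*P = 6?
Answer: 36/25 ≈ 1.4400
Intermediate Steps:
P = 3 (P = (1/2)*6 = 3)
m(w, A) = -9/5 + w/5 (m(w, A) = -(9 - w)/5 = -9/5 + w/5)
m(P, sqrt(3 - 5))**2 = (-9/5 + (1/5)*3)**2 = (-9/5 + 3/5)**2 = (-6/5)**2 = 36/25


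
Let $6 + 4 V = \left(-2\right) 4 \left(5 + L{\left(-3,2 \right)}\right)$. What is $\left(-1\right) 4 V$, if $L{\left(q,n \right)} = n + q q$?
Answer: $134$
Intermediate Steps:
$L{\left(q,n \right)} = n + q^{2}$
$V = - \frac{67}{2}$ ($V = - \frac{3}{2} + \frac{\left(-2\right) 4 \left(5 + \left(2 + \left(-3\right)^{2}\right)\right)}{4} = - \frac{3}{2} + \frac{\left(-8\right) \left(5 + \left(2 + 9\right)\right)}{4} = - \frac{3}{2} + \frac{\left(-8\right) \left(5 + 11\right)}{4} = - \frac{3}{2} + \frac{\left(-8\right) 16}{4} = - \frac{3}{2} + \frac{1}{4} \left(-128\right) = - \frac{3}{2} - 32 = - \frac{67}{2} \approx -33.5$)
$\left(-1\right) 4 V = \left(-1\right) 4 \left(- \frac{67}{2}\right) = \left(-4\right) \left(- \frac{67}{2}\right) = 134$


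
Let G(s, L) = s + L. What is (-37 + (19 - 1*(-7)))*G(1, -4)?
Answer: 33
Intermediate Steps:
G(s, L) = L + s
(-37 + (19 - 1*(-7)))*G(1, -4) = (-37 + (19 - 1*(-7)))*(-4 + 1) = (-37 + (19 + 7))*(-3) = (-37 + 26)*(-3) = -11*(-3) = 33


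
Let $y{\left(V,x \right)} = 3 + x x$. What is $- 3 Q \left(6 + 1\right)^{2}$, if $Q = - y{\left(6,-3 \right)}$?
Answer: $1764$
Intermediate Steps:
$y{\left(V,x \right)} = 3 + x^{2}$
$Q = -12$ ($Q = - (3 + \left(-3\right)^{2}) = - (3 + 9) = \left(-1\right) 12 = -12$)
$- 3 Q \left(6 + 1\right)^{2} = \left(-3\right) \left(-12\right) \left(6 + 1\right)^{2} = 36 \cdot 7^{2} = 36 \cdot 49 = 1764$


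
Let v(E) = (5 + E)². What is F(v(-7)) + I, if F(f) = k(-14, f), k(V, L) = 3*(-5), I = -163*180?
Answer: -29355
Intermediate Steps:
I = -29340
k(V, L) = -15
F(f) = -15
F(v(-7)) + I = -15 - 29340 = -29355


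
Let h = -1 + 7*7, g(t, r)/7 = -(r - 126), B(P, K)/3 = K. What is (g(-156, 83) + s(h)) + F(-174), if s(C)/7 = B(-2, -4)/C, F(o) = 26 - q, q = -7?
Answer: 1329/4 ≈ 332.25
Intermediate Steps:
B(P, K) = 3*K
g(t, r) = 882 - 7*r (g(t, r) = 7*(-(r - 126)) = 7*(-(-126 + r)) = 7*(126 - r) = 882 - 7*r)
h = 48 (h = -1 + 49 = 48)
F(o) = 33 (F(o) = 26 - 1*(-7) = 26 + 7 = 33)
s(C) = -84/C (s(C) = 7*((3*(-4))/C) = 7*(-12/C) = -84/C)
(g(-156, 83) + s(h)) + F(-174) = ((882 - 7*83) - 84/48) + 33 = ((882 - 581) - 84*1/48) + 33 = (301 - 7/4) + 33 = 1197/4 + 33 = 1329/4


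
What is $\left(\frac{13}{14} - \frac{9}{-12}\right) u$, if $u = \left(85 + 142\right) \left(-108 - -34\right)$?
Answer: $- \frac{394753}{14} \approx -28197.0$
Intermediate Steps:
$u = -16798$ ($u = 227 \left(-108 + \left(-40 + 74\right)\right) = 227 \left(-108 + 34\right) = 227 \left(-74\right) = -16798$)
$\left(\frac{13}{14} - \frac{9}{-12}\right) u = \left(\frac{13}{14} - \frac{9}{-12}\right) \left(-16798\right) = \left(13 \cdot \frac{1}{14} - - \frac{3}{4}\right) \left(-16798\right) = \left(\frac{13}{14} + \frac{3}{4}\right) \left(-16798\right) = \frac{47}{28} \left(-16798\right) = - \frac{394753}{14}$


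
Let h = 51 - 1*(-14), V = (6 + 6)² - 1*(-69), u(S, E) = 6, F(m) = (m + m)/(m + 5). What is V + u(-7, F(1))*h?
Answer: 603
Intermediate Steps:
F(m) = 2*m/(5 + m) (F(m) = (2*m)/(5 + m) = 2*m/(5 + m))
V = 213 (V = 12² + 69 = 144 + 69 = 213)
h = 65 (h = 51 + 14 = 65)
V + u(-7, F(1))*h = 213 + 6*65 = 213 + 390 = 603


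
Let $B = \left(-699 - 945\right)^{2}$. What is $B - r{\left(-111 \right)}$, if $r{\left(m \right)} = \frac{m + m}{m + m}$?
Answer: $2702735$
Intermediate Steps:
$r{\left(m \right)} = 1$ ($r{\left(m \right)} = \frac{2 m}{2 m} = 2 m \frac{1}{2 m} = 1$)
$B = 2702736$ ($B = \left(-699 - 945\right)^{2} = \left(-1644\right)^{2} = 2702736$)
$B - r{\left(-111 \right)} = 2702736 - 1 = 2702735$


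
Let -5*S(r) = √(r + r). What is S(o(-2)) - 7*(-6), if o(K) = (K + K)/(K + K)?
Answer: 42 - √2/5 ≈ 41.717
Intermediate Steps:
o(K) = 1 (o(K) = (2*K)/((2*K)) = (2*K)*(1/(2*K)) = 1)
S(r) = -√2*√r/5 (S(r) = -√(r + r)/5 = -√2*√r/5)
S(o(-2)) - 7*(-6) = -√2*√1/5 - 7*(-6) = -⅕*√2*1 + 42 = -√2/5 + 42 = 42 - √2/5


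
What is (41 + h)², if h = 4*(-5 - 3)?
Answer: 81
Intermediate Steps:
h = -32 (h = 4*(-8) = -32)
(41 + h)² = (41 - 32)² = 9² = 81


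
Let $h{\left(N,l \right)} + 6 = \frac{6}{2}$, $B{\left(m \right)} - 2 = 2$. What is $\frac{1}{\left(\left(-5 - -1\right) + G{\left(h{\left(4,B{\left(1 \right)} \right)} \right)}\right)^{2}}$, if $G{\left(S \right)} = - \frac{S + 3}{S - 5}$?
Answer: $\frac{1}{16} \approx 0.0625$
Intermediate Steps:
$B{\left(m \right)} = 4$ ($B{\left(m \right)} = 2 + 2 = 4$)
$h{\left(N,l \right)} = -3$ ($h{\left(N,l \right)} = -6 + \frac{6}{2} = -6 + 6 \cdot \frac{1}{2} = -6 + 3 = -3$)
$G{\left(S \right)} = - \frac{3 + S}{-5 + S}$
$\frac{1}{\left(\left(-5 - -1\right) + G{\left(h{\left(4,B{\left(1 \right)} \right)} \right)}\right)^{2}} = \frac{1}{\left(\left(-5 - -1\right) + \frac{-3 - -3}{-5 - 3}\right)^{2}} = \frac{1}{\left(\left(-5 + 1\right) + \frac{-3 + 3}{-8}\right)^{2}} = \frac{1}{\left(-4 - 0\right)^{2}} = \frac{1}{\left(-4 + 0\right)^{2}} = \frac{1}{\left(-4\right)^{2}} = \frac{1}{16}$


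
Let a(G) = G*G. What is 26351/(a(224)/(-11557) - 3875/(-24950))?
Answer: -43418489998/6897759 ≈ -6294.6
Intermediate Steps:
a(G) = G**2
26351/(a(224)/(-11557) - 3875/(-24950)) = 26351/(224**2/(-11557) - 3875/(-24950)) = 26351/(50176*(-1/11557) - 3875*(-1/24950)) = 26351/(-7168/1651 + 155/998) = 26351/(-6897759/1647698) = 26351*(-1647698/6897759) = -43418489998/6897759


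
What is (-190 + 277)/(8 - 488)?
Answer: -29/160 ≈ -0.18125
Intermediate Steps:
(-190 + 277)/(8 - 488) = 87/(-480) = 87*(-1/480) = -29/160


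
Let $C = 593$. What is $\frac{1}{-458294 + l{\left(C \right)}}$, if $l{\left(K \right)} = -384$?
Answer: $- \frac{1}{458678} \approx -2.1802 \cdot 10^{-6}$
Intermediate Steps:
$\frac{1}{-458294 + l{\left(C \right)}} = \frac{1}{-458294 - 384} = \frac{1}{-458678} = - \frac{1}{458678}$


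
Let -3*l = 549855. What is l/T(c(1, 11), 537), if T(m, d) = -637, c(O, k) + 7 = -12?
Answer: 183285/637 ≈ 287.73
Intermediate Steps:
c(O, k) = -19 (c(O, k) = -7 - 12 = -19)
l = -183285 (l = -1/3*549855 = -183285)
l/T(c(1, 11), 537) = -183285/(-637) = -183285*(-1/637) = 183285/637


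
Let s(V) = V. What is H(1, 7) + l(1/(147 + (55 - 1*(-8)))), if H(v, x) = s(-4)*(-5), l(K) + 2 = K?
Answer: 3781/210 ≈ 18.005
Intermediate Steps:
l(K) = -2 + K
H(v, x) = 20 (H(v, x) = -4*(-5) = 20)
H(1, 7) + l(1/(147 + (55 - 1*(-8)))) = 20 + (-2 + 1/(147 + (55 - 1*(-8)))) = 20 + (-2 + 1/(147 + (55 + 8))) = 20 + (-2 + 1/(147 + 63)) = 20 + (-2 + 1/210) = 20 - 419/210 = 3781/210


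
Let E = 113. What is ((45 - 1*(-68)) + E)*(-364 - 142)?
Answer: -114356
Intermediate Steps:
((45 - 1*(-68)) + E)*(-364 - 142) = ((45 - 1*(-68)) + 113)*(-364 - 142) = ((45 + 68) + 113)*(-506) = (113 + 113)*(-506) = 226*(-506) = -114356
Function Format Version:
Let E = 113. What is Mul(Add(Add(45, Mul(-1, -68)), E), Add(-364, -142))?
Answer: -114356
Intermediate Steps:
Mul(Add(Add(45, Mul(-1, -68)), E), Add(-364, -142)) = Mul(Add(Add(45, Mul(-1, -68)), 113), Add(-364, -142)) = Mul(Add(Add(45, 68), 113), -506) = Mul(Add(113, 113), -506) = Mul(226, -506) = -114356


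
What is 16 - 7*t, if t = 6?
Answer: -26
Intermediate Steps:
16 - 7*t = 16 - 7*6 = 16 - 42 = -26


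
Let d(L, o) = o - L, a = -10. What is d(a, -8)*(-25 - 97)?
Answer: -244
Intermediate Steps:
d(a, -8)*(-25 - 97) = (-8 - 1*(-10))*(-25 - 97) = (-8 + 10)*(-122) = 2*(-122) = -244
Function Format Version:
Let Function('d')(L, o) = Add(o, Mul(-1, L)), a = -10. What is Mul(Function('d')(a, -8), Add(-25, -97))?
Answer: -244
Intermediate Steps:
Mul(Function('d')(a, -8), Add(-25, -97)) = Mul(Add(-8, Mul(-1, -10)), Add(-25, -97)) = Mul(Add(-8, 10), -122) = Mul(2, -122) = -244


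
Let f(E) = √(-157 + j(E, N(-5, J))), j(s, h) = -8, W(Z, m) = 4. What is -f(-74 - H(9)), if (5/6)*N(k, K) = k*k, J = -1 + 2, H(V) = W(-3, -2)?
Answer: -I*√165 ≈ -12.845*I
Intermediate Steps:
H(V) = 4
J = 1
N(k, K) = 6*k²/5 (N(k, K) = 6*(k*k)/5 = 6*k²/5)
f(E) = I*√165 (f(E) = √(-157 - 8) = √(-165) = I*√165)
-f(-74 - H(9)) = -I*√165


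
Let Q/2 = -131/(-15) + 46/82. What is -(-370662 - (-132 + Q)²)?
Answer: 145058418454/378225 ≈ 3.8352e+5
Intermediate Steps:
Q = 11432/615 (Q = 2*(-131/(-15) + 46/82) = 2*(-131*(-1/15) + 46*(1/82)) = 2*(131/15 + 23/41) = 2*(5716/615) = 11432/615 ≈ 18.589)
-(-370662 - (-132 + Q)²) = -(-370662 - (-132 + 11432/615)²) = -(-370662 - (-69748/615)²) = -(-370662 - 1*4864783504/378225) = -(-370662 - 4864783504/378225) = -1*(-145058418454/378225) = 145058418454/378225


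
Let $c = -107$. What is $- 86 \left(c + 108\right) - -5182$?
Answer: $5096$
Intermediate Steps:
$- 86 \left(c + 108\right) - -5182 = - 86 \left(-107 + 108\right) - -5182 = \left(-86\right) 1 + 5182 = -86 + 5182 = 5096$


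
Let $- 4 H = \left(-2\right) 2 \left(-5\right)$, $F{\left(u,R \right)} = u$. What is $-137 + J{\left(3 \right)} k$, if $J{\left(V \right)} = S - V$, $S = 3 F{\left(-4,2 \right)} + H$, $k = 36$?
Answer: $-857$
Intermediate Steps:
$H = -5$ ($H = - \frac{\left(-2\right) 2 \left(-5\right)}{4} = - \frac{\left(-4\right) \left(-5\right)}{4} = \left(- \frac{1}{4}\right) 20 = -5$)
$S = -17$ ($S = 3 \left(-4\right) - 5 = -12 - 5 = -17$)
$J{\left(V \right)} = -17 - V$
$-137 + J{\left(3 \right)} k = -137 + \left(-17 - 3\right) 36 = -137 - 720 = -857$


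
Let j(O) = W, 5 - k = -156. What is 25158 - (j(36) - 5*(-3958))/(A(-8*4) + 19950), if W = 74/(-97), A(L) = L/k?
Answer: 3918908978376/155778023 ≈ 25157.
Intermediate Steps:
k = 161 (k = 5 - 1*(-156) = 5 + 156 = 161)
A(L) = L/161
W = -74/97 (W = 74*(-1/97) = -74/97 ≈ -0.76289)
j(O) = -74/97
25158 - (j(36) - 5*(-3958))/(A(-8*4) + 19950) = 25158 - (-74/97 - 5*(-3958))/((-8*4)/161 + 19950) = 25158 - (-74/97 + 19790)/((1/161)*(-32) + 19950) = 25158 - 1919556/(97*(-32/161 + 19950)) = 25158 - 1919556/(97*3211918/161) = 25158 - 1919556*161/(97*3211918) = 25158 - 1*154524258/155778023 = 25158 - 154524258/155778023 = 3918908978376/155778023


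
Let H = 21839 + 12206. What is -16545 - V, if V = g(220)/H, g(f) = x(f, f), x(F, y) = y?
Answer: -10241359/619 ≈ -16545.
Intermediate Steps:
g(f) = f
H = 34045
V = 4/619 (V = 220/34045 = 220*(1/34045) = 4/619 ≈ 0.0064620)
-16545 - V = -16545 - 1*4/619 = -16545 - 4/619 = -10241359/619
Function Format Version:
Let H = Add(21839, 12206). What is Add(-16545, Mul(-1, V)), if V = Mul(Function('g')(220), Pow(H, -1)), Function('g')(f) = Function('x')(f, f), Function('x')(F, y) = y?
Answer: Rational(-10241359, 619) ≈ -16545.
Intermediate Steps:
Function('g')(f) = f
H = 34045
V = Rational(4, 619) (V = Mul(220, Pow(34045, -1)) = Mul(220, Rational(1, 34045)) = Rational(4, 619) ≈ 0.0064620)
Add(-16545, Mul(-1, V)) = Add(-16545, Mul(-1, Rational(4, 619))) = Add(-16545, Rational(-4, 619)) = Rational(-10241359, 619)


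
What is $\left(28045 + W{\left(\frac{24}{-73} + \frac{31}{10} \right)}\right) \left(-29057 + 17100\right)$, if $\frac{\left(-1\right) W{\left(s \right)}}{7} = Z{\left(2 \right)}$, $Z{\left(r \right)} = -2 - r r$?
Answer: $-335836259$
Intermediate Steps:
$Z{\left(r \right)} = -2 - r^{2}$
$W{\left(s \right)} = 42$ ($W{\left(s \right)} = - 7 \left(-2 - 2^{2}\right) = - 7 \left(-2 - 4\right) = \left(-7\right) \left(-6\right) = 42$)
$\left(28045 + W{\left(\frac{24}{-73} + \frac{31}{10} \right)}\right) \left(-29057 + 17100\right) = \left(28045 + 42\right) \left(-29057 + 17100\right) = 28087 \left(-11957\right) = -335836259$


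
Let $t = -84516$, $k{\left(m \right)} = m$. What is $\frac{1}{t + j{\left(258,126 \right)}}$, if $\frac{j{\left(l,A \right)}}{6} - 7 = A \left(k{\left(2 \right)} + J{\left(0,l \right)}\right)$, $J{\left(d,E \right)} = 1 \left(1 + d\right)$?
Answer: $- \frac{1}{82206} \approx -1.2165 \cdot 10^{-5}$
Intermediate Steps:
$J{\left(d,E \right)} = 1 + d$
$j{\left(l,A \right)} = 42 + 18 A$ ($j{\left(l,A \right)} = 42 + 6 A \left(2 + \left(1 + 0\right)\right) = 42 + 6 A \left(2 + 1\right) = 42 + 6 A 3 = 42 + 6 \cdot 3 A = 42 + 18 A$)
$\frac{1}{t + j{\left(258,126 \right)}} = \frac{1}{-84516 + \left(42 + 18 \cdot 126\right)} = \frac{1}{-84516 + \left(42 + 2268\right)} = \frac{1}{-84516 + 2310} = \frac{1}{-82206} = - \frac{1}{82206}$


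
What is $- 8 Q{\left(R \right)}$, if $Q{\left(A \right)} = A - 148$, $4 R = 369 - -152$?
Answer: $142$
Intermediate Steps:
$R = \frac{521}{4}$ ($R = \frac{369 - -152}{4} = \frac{369 + 152}{4} = \frac{1}{4} \cdot 521 = \frac{521}{4} \approx 130.25$)
$Q{\left(A \right)} = -148 + A$ ($Q{\left(A \right)} = A - 148 = -148 + A$)
$- 8 Q{\left(R \right)} = - 8 \left(-148 + \frac{521}{4}\right) = \left(-8\right) \left(- \frac{71}{4}\right) = 142$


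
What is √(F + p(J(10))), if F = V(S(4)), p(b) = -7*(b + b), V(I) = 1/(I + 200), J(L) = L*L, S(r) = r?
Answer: I*√14565549/102 ≈ 37.417*I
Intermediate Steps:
J(L) = L²
V(I) = 1/(200 + I)
p(b) = -14*b
F = 1/204 (F = 1/(200 + 4) = 1/204 ≈ 0.0049020)
√(F + p(J(10))) = √(1/204 - 14*10²) = √(1/204 - 14*100) = √(1/204 - 1400) = √(-285599/204) = I*√14565549/102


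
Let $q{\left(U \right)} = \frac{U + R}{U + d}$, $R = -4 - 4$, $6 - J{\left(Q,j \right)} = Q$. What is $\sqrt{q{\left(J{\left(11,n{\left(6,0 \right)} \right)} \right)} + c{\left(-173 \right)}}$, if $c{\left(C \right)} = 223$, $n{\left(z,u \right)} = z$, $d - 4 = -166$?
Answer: $\frac{\sqrt{6221418}}{167} \approx 14.936$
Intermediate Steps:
$d = -162$ ($d = 4 - 166 = -162$)
$J{\left(Q,j \right)} = 6 - Q$
$R = -8$ ($R = -4 - 4 = -8$)
$q{\left(U \right)} = \frac{-8 + U}{-162 + U}$ ($q{\left(U \right)} = \frac{U - 8}{U - 162} = \frac{-8 + U}{-162 + U}$)
$\sqrt{q{\left(J{\left(11,n{\left(6,0 \right)} \right)} \right)} + c{\left(-173 \right)}} = \sqrt{\frac{-8 + \left(6 - 11\right)}{-162 + \left(6 - 11\right)} + 223} = \sqrt{\frac{-8 - 5}{-162 - 5} + 223} = \sqrt{\frac{1}{-167} \left(-13\right) + 223} = \sqrt{\left(- \frac{1}{167}\right) \left(-13\right) + 223} = \sqrt{\frac{13}{167} + 223} = \sqrt{\frac{37254}{167}} = \frac{\sqrt{6221418}}{167}$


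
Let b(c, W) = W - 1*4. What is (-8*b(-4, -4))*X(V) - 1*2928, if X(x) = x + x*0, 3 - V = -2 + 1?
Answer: -2672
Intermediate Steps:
V = 4 (V = 3 - (-2 + 1) = 3 - 1*(-1) = 3 + 1 = 4)
b(c, W) = -4 + W (b(c, W) = W - 4 = -4 + W)
X(x) = x (X(x) = x + 0 = x)
(-8*b(-4, -4))*X(V) - 1*2928 = -8*(-4 - 4)*4 - 1*2928 = -8*(-8)*4 - 2928 = 64*4 - 2928 = 256 - 2928 = -2672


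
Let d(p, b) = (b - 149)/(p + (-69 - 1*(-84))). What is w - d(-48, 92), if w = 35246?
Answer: 387687/11 ≈ 35244.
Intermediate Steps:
d(p, b) = (-149 + b)/(15 + p) (d(p, b) = (-149 + b)/(p + (-69 + 84)) = (-149 + b)/(p + 15) = (-149 + b)/(15 + p))
w - d(-48, 92) = 35246 - (-149 + 92)/(15 - 48) = 35246 - (-57)/(-33) = 35246 - (-1)*(-57)/33 = 35246 - 1*19/11 = 35246 - 19/11 = 387687/11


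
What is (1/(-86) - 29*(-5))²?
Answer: 155475961/7396 ≈ 21022.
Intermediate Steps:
(1/(-86) - 29*(-5))² = (-1/86 + 145)² = (12469/86)² = 155475961/7396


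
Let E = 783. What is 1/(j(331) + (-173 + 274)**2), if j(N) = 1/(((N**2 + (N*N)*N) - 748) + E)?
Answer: 36374287/371054101688 ≈ 9.8030e-5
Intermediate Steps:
j(N) = 1/(35 + N**2 + N**3) (j(N) = 1/(((N**2 + (N*N)*N) - 748) + 783) = 1/(((N**2 + N**2*N) - 748) + 783) = 1/(((N**2 + N**3) - 748) + 783) = 1/((-748 + N**2 + N**3) + 783) = 1/(35 + N**2 + N**3))
1/(j(331) + (-173 + 274)**2) = 1/(1/(35 + 331**2 + 331**3) + (-173 + 274)**2) = 1/(1/(35 + 109561 + 36264691) + 101**2) = 1/(1/36374287 + 10201) = 1/(371054101688/36374287) = 36374287/371054101688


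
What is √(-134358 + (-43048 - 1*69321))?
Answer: I*√246727 ≈ 496.72*I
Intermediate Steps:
√(-134358 + (-43048 - 1*69321)) = √(-134358 + (-43048 - 69321)) = √(-134358 - 112369) = √(-246727) = I*√246727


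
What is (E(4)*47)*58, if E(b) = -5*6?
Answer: -81780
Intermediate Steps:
E(b) = -30
(E(4)*47)*58 = -30*47*58 = -1410*58 = -81780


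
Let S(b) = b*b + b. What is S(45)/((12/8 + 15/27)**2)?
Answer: 670680/1369 ≈ 489.91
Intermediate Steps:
S(b) = b + b**2 (S(b) = b**2 + b = b + b**2)
S(45)/((12/8 + 15/27)**2) = (45*(1 + 45))/((12/8 + 15/27)**2) = (45*46)/((12*(1/8) + 15*(1/27))**2) = 2070/((3/2 + 5/9)**2) = 2070/((37/18)**2) = 2070/(1369/324) = 2070*(324/1369) = 670680/1369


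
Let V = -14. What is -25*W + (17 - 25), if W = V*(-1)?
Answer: -358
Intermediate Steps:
W = 14 (W = -14*(-1) = 14)
-25*W + (17 - 25) = -25*14 + (17 - 25) = -350 - 8 = -358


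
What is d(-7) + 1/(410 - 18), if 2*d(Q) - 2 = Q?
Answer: -979/392 ≈ -2.4974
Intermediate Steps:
d(Q) = 1 + Q/2
d(-7) + 1/(410 - 18) = (1 + (½)*(-7)) + 1/(410 - 18) = (1 - 7/2) + 1/392 = -5/2 + 1/392 = -979/392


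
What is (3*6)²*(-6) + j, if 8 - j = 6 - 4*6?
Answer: -1918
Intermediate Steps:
j = 26 (j = 8 - (6 - 4*6) = 8 - (6 - 24) = 8 - 1*(-18) = 8 + 18 = 26)
(3*6)²*(-6) + j = (3*6)²*(-6) + 26 = 18²*(-6) + 26 = 324*(-6) + 26 = -1944 + 26 = -1918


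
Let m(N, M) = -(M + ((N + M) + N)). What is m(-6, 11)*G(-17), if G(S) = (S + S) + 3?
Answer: 310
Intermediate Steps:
G(S) = 3 + 2*S (G(S) = 2*S + 3 = 3 + 2*S)
m(N, M) = -2*M - 2*N (m(N, M) = -(M + ((M + N) + N)) = -(M + (M + 2*N)) = -(2*M + 2*N) = -2*M - 2*N)
m(-6, 11)*G(-17) = (-2*11 - 2*(-6))*(3 + 2*(-17)) = (-22 + 12)*(3 - 34) = -10*(-31) = 310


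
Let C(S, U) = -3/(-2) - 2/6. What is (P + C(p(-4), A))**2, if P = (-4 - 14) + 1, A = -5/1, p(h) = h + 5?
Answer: 9025/36 ≈ 250.69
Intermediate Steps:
p(h) = 5 + h
A = -5 (A = -5*1 = -5)
P = -17 (P = -18 + 1 = -17)
C(S, U) = 7/6 (C(S, U) = -3*(-1/2) - 2*1/6 = 3/2 - 1/3 = 7/6)
(P + C(p(-4), A))**2 = (-17 + 7/6)**2 = (-95/6)**2 = 9025/36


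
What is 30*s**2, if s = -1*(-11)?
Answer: 3630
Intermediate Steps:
s = 11
30*s**2 = 30*11**2 = 30*121 = 3630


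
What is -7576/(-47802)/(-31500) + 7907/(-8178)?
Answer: -496088749897/513088742250 ≈ -0.96687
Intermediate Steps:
-7576/(-47802)/(-31500) + 7907/(-8178) = -7576*(-1/47802)*(-1/31500) + 7907*(-1/8178) = (3788/23901)*(-1/31500) - 7907/8178 = -947/188220375 - 7907/8178 = -496088749897/513088742250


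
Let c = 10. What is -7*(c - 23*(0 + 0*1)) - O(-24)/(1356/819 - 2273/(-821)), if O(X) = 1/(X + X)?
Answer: -1110540809/15865936 ≈ -69.995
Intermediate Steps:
O(X) = 1/(2*X)
-7*(c - 23*(0 + 0*1)) - O(-24)/(1356/819 - 2273/(-821)) = -7*(10 - 23*(0 + 0*1)) - (1/2)/(-24)/(1356/819 - 2273/(-821)) = -7*(10 - 23*(0 + 0)) - (1/2)*(-1/24)/(1356*(1/819) - 2273*(-1/821)) = -7*(10 - 23*0) - (-1)/(48*(452/273 + 2273/821)) = -7*(10 + 0) - (-1)/(48*991621/224133) = -7*10 - (-1)*224133/(48*991621) = -70 - 1*(-74711/15865936) = -70 + 74711/15865936 = -1110540809/15865936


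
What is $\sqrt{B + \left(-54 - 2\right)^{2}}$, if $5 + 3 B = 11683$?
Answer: $\frac{\sqrt{63258}}{3} \approx 83.837$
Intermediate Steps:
$B = \frac{11678}{3}$ ($B = - \frac{5}{3} + \frac{1}{3} \cdot 11683 = - \frac{5}{3} + \frac{11683}{3} = \frac{11678}{3} \approx 3892.7$)
$\sqrt{B + \left(-54 - 2\right)^{2}} = \sqrt{\frac{11678}{3} + \left(-54 - 2\right)^{2}} = \sqrt{\frac{11678}{3} + \left(-56\right)^{2}} = \sqrt{\frac{11678}{3} + 3136} = \sqrt{\frac{21086}{3}} = \frac{\sqrt{63258}}{3}$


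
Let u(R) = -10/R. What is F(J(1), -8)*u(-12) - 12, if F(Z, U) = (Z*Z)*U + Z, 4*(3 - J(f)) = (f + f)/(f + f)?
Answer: -481/8 ≈ -60.125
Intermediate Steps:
J(f) = 11/4 (J(f) = 3 - (f + f)/(4*(f + f)) = 3 - 2*f/(4*(2*f)) = 3 - 2*f*1/(2*f)/4 = 3 - 1/4*1 = 3 - 1/4 = 11/4)
F(Z, U) = Z + U*Z**2 (F(Z, U) = Z**2*U + Z = U*Z**2 + Z = Z + U*Z**2)
F(J(1), -8)*u(-12) - 12 = (11*(1 - 8*11/4)/4)*(-10/(-12)) - 12 = (11*(1 - 22)/4)*(-10*(-1/12)) - 12 = ((11/4)*(-21))*(5/6) - 12 = -231/4*5/6 - 12 = -385/8 - 12 = -481/8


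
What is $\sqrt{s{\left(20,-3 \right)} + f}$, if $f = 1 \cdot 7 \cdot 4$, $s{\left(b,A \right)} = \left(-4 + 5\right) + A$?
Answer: $\sqrt{26} \approx 5.099$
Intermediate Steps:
$s{\left(b,A \right)} = 1 + A$
$f = 28$ ($f = 7 \cdot 4 = 28$)
$\sqrt{s{\left(20,-3 \right)} + f} = \sqrt{\left(1 - 3\right) + 28} = \sqrt{-2 + 28} = \sqrt{26}$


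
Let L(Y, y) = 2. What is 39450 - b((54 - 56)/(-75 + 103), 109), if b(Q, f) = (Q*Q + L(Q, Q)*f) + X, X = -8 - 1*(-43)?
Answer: 7682611/196 ≈ 39197.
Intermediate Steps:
X = 35 (X = -8 + 43 = 35)
b(Q, f) = 35 + Q² + 2*f (b(Q, f) = (Q*Q + 2*f) + 35 = (Q² + 2*f) + 35 = 35 + Q² + 2*f)
39450 - b((54 - 56)/(-75 + 103), 109) = 39450 - (35 + ((54 - 56)/(-75 + 103))² + 2*109) = 39450 - (35 + (-2/28)² + 218) = 39450 - (35 + (-2*1/28)² + 218) = 39450 - (35 + (-1/14)² + 218) = 39450 - (35 + 1/196 + 218) = 39450 - 1*49589/196 = 39450 - 49589/196 = 7682611/196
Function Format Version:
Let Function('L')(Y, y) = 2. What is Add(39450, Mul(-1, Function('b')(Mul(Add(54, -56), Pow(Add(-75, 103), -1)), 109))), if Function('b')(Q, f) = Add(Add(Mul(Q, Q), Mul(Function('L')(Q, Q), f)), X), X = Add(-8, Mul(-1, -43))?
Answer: Rational(7682611, 196) ≈ 39197.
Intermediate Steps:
X = 35 (X = Add(-8, 43) = 35)
Function('b')(Q, f) = Add(35, Pow(Q, 2), Mul(2, f)) (Function('b')(Q, f) = Add(Add(Mul(Q, Q), Mul(2, f)), 35) = Add(Add(Pow(Q, 2), Mul(2, f)), 35) = Add(35, Pow(Q, 2), Mul(2, f)))
Add(39450, Mul(-1, Function('b')(Mul(Add(54, -56), Pow(Add(-75, 103), -1)), 109))) = Add(39450, Mul(-1, Add(35, Pow(Mul(Add(54, -56), Pow(Add(-75, 103), -1)), 2), Mul(2, 109)))) = Add(39450, Mul(-1, Add(35, Pow(Mul(-2, Pow(28, -1)), 2), 218))) = Add(39450, Mul(-1, Add(35, Pow(Mul(-2, Rational(1, 28)), 2), 218))) = Add(39450, Mul(-1, Add(35, Pow(Rational(-1, 14), 2), 218))) = Add(39450, Mul(-1, Add(35, Rational(1, 196), 218))) = Add(39450, Mul(-1, Rational(49589, 196))) = Add(39450, Rational(-49589, 196)) = Rational(7682611, 196)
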